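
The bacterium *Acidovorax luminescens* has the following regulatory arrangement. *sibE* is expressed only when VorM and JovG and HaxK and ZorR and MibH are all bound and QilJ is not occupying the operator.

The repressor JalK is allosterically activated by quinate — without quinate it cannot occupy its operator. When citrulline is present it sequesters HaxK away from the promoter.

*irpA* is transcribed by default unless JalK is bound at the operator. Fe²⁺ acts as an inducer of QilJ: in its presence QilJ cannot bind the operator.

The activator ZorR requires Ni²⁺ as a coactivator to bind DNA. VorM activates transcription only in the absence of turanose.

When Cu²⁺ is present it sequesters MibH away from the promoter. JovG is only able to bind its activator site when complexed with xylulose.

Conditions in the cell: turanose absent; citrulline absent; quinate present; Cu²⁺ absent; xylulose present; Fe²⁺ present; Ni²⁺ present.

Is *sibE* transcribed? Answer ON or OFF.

Turanose is absent, so VorM is active.
Xylulose is present, so JovG is active.
Citrulline is absent, so HaxK is active.
Ni²⁺ is present, so ZorR is active.
Cu²⁺ is absent, so MibH is active.
Fe²⁺ is present, so QilJ is inactive.
No repressor is bound and VorM and JovG and HaxK and ZorR and MibH are active, so *sibE* is transcribed.

ON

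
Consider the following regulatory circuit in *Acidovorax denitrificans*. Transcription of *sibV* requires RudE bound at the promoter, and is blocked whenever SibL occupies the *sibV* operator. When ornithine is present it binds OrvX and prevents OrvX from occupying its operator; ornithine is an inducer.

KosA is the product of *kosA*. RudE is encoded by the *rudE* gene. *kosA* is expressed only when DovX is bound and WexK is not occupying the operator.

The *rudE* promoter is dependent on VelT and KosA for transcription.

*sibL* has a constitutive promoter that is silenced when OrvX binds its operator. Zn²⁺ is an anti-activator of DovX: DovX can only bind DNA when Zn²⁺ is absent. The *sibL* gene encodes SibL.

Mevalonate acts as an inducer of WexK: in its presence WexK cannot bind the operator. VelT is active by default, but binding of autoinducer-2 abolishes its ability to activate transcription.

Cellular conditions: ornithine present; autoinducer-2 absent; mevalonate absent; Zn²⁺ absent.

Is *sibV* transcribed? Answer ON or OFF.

OFF

Autoinducer-2 is absent, so VelT is active.
Mevalonate is absent, so WexK is active.
Zn²⁺ is absent, so DovX is active.
With repressor WexK bound, *kosA* is not transcribed.
So KosA is not produced.
Required activator KosA is absent, so *rudE* is not transcribed.
So RudE is not produced.
Ornithine is present, so OrvX is inactive.
With no repressor bound, *sibL* is transcribed.
So SibL is produced and active.
With repressor SibL bound, *sibV* is not transcribed.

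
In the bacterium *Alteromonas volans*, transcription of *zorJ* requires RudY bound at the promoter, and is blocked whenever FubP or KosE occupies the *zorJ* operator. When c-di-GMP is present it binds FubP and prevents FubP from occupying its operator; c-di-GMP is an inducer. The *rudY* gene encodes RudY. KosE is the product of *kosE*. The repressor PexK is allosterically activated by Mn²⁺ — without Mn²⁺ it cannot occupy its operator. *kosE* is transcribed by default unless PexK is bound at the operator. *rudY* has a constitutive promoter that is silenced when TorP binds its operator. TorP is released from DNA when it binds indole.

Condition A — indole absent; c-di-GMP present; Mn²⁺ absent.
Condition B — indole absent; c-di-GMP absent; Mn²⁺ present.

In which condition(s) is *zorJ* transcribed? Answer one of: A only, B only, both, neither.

neither

Condition A:
Indole is absent, so TorP is active.
With repressor TorP bound, *rudY* is not transcribed.
So RudY is not produced.
c-di-GMP is present, so FubP is inactive.
Mn²⁺ is absent, so PexK is inactive.
With no repressor bound, *kosE* is transcribed.
So KosE is produced and active.
With repressor KosE bound, *zorJ* is not transcribed.
→ *zorJ* is OFF in A.
Condition B:
Indole is absent, so TorP is active.
With repressor TorP bound, *rudY* is not transcribed.
So RudY is not produced.
c-di-GMP is absent, so FubP is active.
Mn²⁺ is present, so PexK is active.
With repressor PexK bound, *kosE* is not transcribed.
So KosE is not produced.
With repressor FubP bound, *zorJ* is not transcribed.
→ *zorJ* is OFF in B.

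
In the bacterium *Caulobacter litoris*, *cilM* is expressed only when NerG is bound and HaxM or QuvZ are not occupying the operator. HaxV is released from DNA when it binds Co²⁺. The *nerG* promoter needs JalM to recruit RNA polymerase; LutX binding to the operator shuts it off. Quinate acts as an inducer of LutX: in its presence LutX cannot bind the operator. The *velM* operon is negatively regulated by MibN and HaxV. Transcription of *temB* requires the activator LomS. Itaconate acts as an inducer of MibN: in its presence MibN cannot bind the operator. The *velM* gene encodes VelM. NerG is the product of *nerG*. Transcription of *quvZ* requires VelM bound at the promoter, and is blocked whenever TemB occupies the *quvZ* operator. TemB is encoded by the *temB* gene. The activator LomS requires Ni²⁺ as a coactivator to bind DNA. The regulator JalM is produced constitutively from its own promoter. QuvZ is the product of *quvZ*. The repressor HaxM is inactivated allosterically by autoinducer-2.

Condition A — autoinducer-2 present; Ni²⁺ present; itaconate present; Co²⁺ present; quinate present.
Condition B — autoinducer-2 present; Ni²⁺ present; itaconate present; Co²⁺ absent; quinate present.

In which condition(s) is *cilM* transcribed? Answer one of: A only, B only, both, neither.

Condition A:
Autoinducer-2 is present, so HaxM is inactive.
Ni²⁺ is present, so LomS is active.
No repressor is bound and LomS is active, so *temB* is transcribed.
So TemB is produced and active.
Itaconate is present, so MibN is inactive.
Co²⁺ is present, so HaxV is inactive.
With no repressor bound, *velM* is transcribed.
So VelM is produced and active.
With repressor TemB bound, *quvZ* is not transcribed.
So QuvZ is not produced.
Quinate is present, so LutX is inactive.
JalM is produced constitutively and is active.
No repressor is bound and JalM is active, so *nerG* is transcribed.
So NerG is produced and active.
No repressor is bound and NerG is active, so *cilM* is transcribed.
→ *cilM* is ON in A.
Condition B:
Autoinducer-2 is present, so HaxM is inactive.
Ni²⁺ is present, so LomS is active.
No repressor is bound and LomS is active, so *temB* is transcribed.
So TemB is produced and active.
Itaconate is present, so MibN is inactive.
Co²⁺ is absent, so HaxV is active.
With repressor HaxV bound, *velM* is not transcribed.
So VelM is not produced.
With repressor TemB bound, *quvZ* is not transcribed.
So QuvZ is not produced.
Quinate is present, so LutX is inactive.
JalM is produced constitutively and is active.
No repressor is bound and JalM is active, so *nerG* is transcribed.
So NerG is produced and active.
No repressor is bound and NerG is active, so *cilM* is transcribed.
→ *cilM* is ON in B.

both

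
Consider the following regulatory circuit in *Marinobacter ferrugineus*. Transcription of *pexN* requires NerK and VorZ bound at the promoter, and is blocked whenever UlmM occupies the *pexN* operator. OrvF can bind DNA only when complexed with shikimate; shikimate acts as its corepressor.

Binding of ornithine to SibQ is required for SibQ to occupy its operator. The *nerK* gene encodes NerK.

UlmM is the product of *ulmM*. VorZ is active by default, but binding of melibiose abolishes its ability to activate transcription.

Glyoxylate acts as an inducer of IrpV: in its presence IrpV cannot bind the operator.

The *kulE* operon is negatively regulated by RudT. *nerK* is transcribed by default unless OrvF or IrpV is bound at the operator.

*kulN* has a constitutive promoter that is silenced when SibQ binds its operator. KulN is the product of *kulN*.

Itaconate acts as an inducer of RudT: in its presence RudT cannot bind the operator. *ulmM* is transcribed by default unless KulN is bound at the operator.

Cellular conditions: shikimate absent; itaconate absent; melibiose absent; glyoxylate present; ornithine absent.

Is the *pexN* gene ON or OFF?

Ornithine is absent, so SibQ is inactive.
With no repressor bound, *kulN* is transcribed.
So KulN is produced and active.
With repressor KulN bound, *ulmM* is not transcribed.
So UlmM is not produced.
Shikimate is absent, so OrvF is inactive.
Glyoxylate is present, so IrpV is inactive.
With no repressor bound, *nerK* is transcribed.
So NerK is produced and active.
Melibiose is absent, so VorZ is active.
No repressor is bound and NerK and VorZ are active, so *pexN* is transcribed.

ON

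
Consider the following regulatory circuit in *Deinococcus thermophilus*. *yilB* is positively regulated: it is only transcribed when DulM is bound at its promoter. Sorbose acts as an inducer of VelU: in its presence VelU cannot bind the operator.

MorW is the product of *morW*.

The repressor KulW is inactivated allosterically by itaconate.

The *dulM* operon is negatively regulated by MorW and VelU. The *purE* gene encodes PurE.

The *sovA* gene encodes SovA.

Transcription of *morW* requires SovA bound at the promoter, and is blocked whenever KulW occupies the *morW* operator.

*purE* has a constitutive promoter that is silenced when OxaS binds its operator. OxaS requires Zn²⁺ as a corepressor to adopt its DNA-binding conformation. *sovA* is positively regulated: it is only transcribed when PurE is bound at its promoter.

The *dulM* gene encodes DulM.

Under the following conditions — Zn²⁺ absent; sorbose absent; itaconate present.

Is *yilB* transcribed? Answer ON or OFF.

Zn²⁺ is absent, so OxaS is inactive.
With no repressor bound, *purE* is transcribed.
So PurE is produced and active.
No repressor is bound and PurE is active, so *sovA* is transcribed.
So SovA is produced and active.
Itaconate is present, so KulW is inactive.
No repressor is bound and SovA is active, so *morW* is transcribed.
So MorW is produced and active.
Sorbose is absent, so VelU is active.
With repressor MorW bound, *dulM* is not transcribed.
So DulM is not produced.
Required activator DulM is absent, so *yilB* is not transcribed.

OFF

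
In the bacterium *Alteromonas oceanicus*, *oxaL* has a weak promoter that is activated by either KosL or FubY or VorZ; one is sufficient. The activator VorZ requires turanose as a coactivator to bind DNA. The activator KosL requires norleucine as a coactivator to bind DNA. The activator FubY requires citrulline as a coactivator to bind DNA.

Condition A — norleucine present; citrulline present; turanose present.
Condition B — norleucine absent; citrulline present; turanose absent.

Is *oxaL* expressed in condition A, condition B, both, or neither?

both

Condition A:
Norleucine is present, so KosL is active.
Citrulline is present, so FubY is active.
Turanose is present, so VorZ is active.
Activator KosL is present, so *oxaL* is transcribed.
→ *oxaL* is ON in A.
Condition B:
Norleucine is absent, so KosL is inactive.
Citrulline is present, so FubY is active.
Turanose is absent, so VorZ is inactive.
Activator FubY is present, so *oxaL* is transcribed.
→ *oxaL* is ON in B.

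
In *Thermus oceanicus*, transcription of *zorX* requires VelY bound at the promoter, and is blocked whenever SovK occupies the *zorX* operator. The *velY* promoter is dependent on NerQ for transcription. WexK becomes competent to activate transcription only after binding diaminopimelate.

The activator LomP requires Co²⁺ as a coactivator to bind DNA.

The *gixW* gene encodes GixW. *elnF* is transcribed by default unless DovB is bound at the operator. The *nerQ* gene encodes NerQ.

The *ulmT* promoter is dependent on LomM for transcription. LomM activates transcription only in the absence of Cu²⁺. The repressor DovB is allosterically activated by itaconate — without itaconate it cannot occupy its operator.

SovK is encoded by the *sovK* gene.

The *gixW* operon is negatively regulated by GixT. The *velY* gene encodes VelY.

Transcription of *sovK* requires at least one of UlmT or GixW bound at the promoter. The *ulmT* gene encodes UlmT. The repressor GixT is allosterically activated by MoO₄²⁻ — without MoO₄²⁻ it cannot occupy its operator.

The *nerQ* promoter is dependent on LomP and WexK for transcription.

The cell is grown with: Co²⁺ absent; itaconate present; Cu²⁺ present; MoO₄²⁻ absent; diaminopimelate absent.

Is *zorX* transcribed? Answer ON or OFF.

OFF

Co²⁺ is absent, so LomP is inactive.
Diaminopimelate is absent, so WexK is inactive.
Required activator LomP is absent, so *nerQ* is not transcribed.
So NerQ is not produced.
Required activator NerQ is absent, so *velY* is not transcribed.
So VelY is not produced.
Cu²⁺ is present, so LomM is inactive.
Required activator LomM is absent, so *ulmT* is not transcribed.
So UlmT is not produced.
MoO₄²⁻ is absent, so GixT is inactive.
With no repressor bound, *gixW* is transcribed.
So GixW is produced and active.
Activator GixW is present, so *sovK* is transcribed.
So SovK is produced and active.
With repressor SovK bound, *zorX* is not transcribed.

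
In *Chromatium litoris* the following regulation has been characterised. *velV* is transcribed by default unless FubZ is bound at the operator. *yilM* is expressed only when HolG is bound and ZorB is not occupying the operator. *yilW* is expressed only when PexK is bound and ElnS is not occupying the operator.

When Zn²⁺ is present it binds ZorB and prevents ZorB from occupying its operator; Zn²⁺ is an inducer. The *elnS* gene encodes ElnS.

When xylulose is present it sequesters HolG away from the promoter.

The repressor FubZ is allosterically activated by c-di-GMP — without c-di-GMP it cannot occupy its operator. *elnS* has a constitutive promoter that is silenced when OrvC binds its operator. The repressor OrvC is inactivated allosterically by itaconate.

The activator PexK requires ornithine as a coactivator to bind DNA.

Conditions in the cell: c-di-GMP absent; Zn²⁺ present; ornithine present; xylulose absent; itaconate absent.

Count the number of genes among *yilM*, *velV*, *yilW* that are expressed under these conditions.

Zn²⁺ is present, so ZorB is inactive.
Xylulose is absent, so HolG is active.
No repressor is bound and HolG is active, so *yilM* is transcribed.
→ *yilM* is ON.
c-di-GMP is absent, so FubZ is inactive.
With no repressor bound, *velV* is transcribed.
→ *velV* is ON.
Ornithine is present, so PexK is active.
Itaconate is absent, so OrvC is active.
With repressor OrvC bound, *elnS* is not transcribed.
So ElnS is not produced.
No repressor is bound and PexK is active, so *yilW* is transcribed.
→ *yilW* is ON.
3 of the 3 genes are transcribed.

3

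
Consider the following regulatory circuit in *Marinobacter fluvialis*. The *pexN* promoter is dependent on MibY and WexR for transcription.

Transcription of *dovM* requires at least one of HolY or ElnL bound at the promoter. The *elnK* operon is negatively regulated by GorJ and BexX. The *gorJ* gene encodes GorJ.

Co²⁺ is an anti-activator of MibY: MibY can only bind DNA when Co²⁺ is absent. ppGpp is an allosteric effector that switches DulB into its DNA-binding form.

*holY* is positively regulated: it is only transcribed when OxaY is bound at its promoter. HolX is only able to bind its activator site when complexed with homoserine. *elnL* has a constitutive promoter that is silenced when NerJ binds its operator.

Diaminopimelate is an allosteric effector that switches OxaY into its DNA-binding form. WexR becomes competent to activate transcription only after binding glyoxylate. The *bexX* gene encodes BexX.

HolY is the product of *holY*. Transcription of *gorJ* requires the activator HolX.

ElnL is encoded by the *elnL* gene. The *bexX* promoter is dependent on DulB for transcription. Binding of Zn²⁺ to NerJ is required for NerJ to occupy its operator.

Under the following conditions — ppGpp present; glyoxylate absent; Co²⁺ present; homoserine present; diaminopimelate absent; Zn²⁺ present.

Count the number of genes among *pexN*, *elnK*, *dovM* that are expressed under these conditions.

0

Co²⁺ is present, so MibY is inactive.
Glyoxylate is absent, so WexR is inactive.
Required activator MibY is absent, so *pexN* is not transcribed.
→ *pexN* is OFF.
Homoserine is present, so HolX is active.
No repressor is bound and HolX is active, so *gorJ* is transcribed.
So GorJ is produced and active.
ppGpp is present, so DulB is active.
No repressor is bound and DulB is active, so *bexX* is transcribed.
So BexX is produced and active.
With repressor GorJ bound, *elnK* is not transcribed.
→ *elnK* is OFF.
Diaminopimelate is absent, so OxaY is inactive.
Required activator OxaY is absent, so *holY* is not transcribed.
So HolY is not produced.
Zn²⁺ is present, so NerJ is active.
With repressor NerJ bound, *elnL* is not transcribed.
So ElnL is not produced.
No activator is available at the *dovM* promoter, so *dovM* is not transcribed.
→ *dovM* is OFF.
0 of the 3 genes are transcribed.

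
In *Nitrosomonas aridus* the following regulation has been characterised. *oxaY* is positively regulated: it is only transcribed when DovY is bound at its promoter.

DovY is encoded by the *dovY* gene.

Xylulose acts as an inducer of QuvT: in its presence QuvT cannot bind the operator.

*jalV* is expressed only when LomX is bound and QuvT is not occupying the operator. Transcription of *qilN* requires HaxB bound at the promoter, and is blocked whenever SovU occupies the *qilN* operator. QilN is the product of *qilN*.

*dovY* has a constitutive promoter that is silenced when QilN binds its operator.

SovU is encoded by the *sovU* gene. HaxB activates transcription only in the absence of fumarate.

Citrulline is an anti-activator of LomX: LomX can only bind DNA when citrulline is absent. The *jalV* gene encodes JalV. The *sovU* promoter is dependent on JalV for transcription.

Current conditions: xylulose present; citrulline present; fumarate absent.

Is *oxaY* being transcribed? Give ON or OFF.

Xylulose is present, so QuvT is inactive.
Citrulline is present, so LomX is inactive.
Required activator LomX is absent, so *jalV* is not transcribed.
So JalV is not produced.
Required activator JalV is absent, so *sovU* is not transcribed.
So SovU is not produced.
Fumarate is absent, so HaxB is active.
No repressor is bound and HaxB is active, so *qilN* is transcribed.
So QilN is produced and active.
With repressor QilN bound, *dovY* is not transcribed.
So DovY is not produced.
Required activator DovY is absent, so *oxaY* is not transcribed.

OFF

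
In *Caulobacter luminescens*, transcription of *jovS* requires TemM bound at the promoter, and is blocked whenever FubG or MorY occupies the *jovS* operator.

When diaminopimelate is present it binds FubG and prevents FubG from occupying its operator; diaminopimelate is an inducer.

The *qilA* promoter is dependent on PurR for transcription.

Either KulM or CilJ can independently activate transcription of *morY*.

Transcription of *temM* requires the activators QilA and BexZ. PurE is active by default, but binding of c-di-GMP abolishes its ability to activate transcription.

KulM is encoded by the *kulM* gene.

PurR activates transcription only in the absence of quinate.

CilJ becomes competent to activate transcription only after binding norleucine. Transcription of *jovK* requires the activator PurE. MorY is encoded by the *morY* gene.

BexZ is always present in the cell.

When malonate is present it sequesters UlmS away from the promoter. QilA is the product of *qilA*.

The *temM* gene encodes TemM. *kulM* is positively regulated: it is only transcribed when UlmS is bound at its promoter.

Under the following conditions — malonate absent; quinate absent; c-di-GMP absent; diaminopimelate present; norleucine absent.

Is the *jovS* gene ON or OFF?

OFF

Diaminopimelate is present, so FubG is inactive.
Quinate is absent, so PurR is active.
No repressor is bound and PurR is active, so *qilA* is transcribed.
So QilA is produced and active.
BexZ is produced constitutively and is active.
No repressor is bound and QilA and BexZ are active, so *temM* is transcribed.
So TemM is produced and active.
Malonate is absent, so UlmS is active.
No repressor is bound and UlmS is active, so *kulM* is transcribed.
So KulM is produced and active.
Norleucine is absent, so CilJ is inactive.
Activator KulM is present, so *morY* is transcribed.
So MorY is produced and active.
With repressor MorY bound, *jovS* is not transcribed.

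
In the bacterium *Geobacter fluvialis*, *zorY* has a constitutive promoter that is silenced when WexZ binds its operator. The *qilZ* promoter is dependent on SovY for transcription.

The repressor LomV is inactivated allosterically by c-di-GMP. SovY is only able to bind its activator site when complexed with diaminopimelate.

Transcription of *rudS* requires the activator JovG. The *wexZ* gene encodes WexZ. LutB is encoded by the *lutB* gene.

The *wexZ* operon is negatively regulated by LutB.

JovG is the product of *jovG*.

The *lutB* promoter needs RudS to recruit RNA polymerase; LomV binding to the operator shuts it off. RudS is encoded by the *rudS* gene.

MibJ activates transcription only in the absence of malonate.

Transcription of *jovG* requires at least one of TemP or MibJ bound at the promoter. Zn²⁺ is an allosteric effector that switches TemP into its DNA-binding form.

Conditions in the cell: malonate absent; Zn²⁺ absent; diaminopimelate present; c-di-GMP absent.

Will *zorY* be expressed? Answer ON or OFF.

OFF

Zn²⁺ is absent, so TemP is inactive.
Malonate is absent, so MibJ is active.
Activator MibJ is present, so *jovG* is transcribed.
So JovG is produced and active.
No repressor is bound and JovG is active, so *rudS* is transcribed.
So RudS is produced and active.
c-di-GMP is absent, so LomV is active.
With repressor LomV bound, *lutB* is not transcribed.
So LutB is not produced.
With no repressor bound, *wexZ* is transcribed.
So WexZ is produced and active.
With repressor WexZ bound, *zorY* is not transcribed.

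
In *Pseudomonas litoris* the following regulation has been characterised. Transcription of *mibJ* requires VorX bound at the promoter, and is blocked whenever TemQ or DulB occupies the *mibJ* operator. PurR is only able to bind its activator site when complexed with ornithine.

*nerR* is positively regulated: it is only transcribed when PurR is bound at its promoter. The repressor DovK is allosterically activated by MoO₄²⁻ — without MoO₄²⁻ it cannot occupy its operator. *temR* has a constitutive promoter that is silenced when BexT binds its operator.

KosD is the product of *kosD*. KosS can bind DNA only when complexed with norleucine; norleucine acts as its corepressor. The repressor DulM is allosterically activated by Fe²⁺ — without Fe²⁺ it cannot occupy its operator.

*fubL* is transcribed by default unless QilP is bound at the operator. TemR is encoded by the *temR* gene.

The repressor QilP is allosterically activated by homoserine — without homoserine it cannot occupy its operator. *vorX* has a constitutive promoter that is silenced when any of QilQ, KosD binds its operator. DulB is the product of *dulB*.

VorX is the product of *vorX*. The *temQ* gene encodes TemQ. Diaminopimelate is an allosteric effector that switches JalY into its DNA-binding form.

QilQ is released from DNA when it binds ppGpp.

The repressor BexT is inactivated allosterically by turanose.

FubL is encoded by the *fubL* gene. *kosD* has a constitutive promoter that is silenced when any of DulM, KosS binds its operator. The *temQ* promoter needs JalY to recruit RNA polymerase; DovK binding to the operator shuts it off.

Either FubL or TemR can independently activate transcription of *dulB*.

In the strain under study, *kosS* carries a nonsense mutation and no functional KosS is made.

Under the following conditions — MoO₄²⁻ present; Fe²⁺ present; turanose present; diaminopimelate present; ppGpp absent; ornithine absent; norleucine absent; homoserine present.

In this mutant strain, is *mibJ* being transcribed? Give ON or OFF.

ppGpp is absent, so QilQ is active.
Fe²⁺ is present, so DulM is active.
KosS is non-functional in this strain, so it has no effect.
With repressor DulM bound, *kosD* is not transcribed.
So KosD is not produced.
With repressor QilQ bound, *vorX* is not transcribed.
So VorX is not produced.
Diaminopimelate is present, so JalY is active.
MoO₄²⁻ is present, so DovK is active.
With repressor DovK bound, *temQ* is not transcribed.
So TemQ is not produced.
Homoserine is present, so QilP is active.
With repressor QilP bound, *fubL* is not transcribed.
So FubL is not produced.
Turanose is present, so BexT is inactive.
With no repressor bound, *temR* is transcribed.
So TemR is produced and active.
Activator TemR is present, so *dulB* is transcribed.
So DulB is produced and active.
With repressor DulB bound, *mibJ* is not transcribed.

OFF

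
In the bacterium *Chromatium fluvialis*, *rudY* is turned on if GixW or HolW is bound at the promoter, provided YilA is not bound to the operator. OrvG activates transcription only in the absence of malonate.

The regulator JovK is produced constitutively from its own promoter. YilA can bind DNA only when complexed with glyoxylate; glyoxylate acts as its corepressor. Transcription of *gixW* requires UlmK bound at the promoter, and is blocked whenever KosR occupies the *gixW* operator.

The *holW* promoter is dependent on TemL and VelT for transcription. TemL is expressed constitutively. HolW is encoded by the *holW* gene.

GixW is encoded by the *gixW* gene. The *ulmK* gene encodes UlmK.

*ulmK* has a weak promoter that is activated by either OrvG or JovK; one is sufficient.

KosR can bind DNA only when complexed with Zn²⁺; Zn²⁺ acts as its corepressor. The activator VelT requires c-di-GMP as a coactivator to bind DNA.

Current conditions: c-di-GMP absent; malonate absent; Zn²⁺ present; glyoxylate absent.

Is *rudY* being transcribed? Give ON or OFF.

Malonate is absent, so OrvG is active.
JovK is produced constitutively and is active.
Activator OrvG is present, so *ulmK* is transcribed.
So UlmK is produced and active.
Zn²⁺ is present, so KosR is active.
With repressor KosR bound, *gixW* is not transcribed.
So GixW is not produced.
Glyoxylate is absent, so YilA is inactive.
TemL is produced constitutively and is active.
c-di-GMP is absent, so VelT is inactive.
Required activator VelT is absent, so *holW* is not transcribed.
So HolW is not produced.
No activator is available at the *rudY* promoter, so *rudY* is not transcribed.

OFF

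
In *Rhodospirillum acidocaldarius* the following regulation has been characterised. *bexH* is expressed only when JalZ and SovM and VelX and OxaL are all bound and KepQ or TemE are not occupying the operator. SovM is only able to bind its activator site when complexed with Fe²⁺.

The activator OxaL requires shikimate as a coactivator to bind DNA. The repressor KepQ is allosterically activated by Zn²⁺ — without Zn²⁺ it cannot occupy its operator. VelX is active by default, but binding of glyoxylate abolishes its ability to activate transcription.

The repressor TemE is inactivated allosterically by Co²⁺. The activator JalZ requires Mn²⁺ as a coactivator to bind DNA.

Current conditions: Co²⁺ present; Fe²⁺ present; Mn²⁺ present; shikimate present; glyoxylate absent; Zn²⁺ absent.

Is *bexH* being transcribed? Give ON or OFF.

ON

Mn²⁺ is present, so JalZ is active.
Fe²⁺ is present, so SovM is active.
Zn²⁺ is absent, so KepQ is inactive.
Glyoxylate is absent, so VelX is active.
Shikimate is present, so OxaL is active.
Co²⁺ is present, so TemE is inactive.
No repressor is bound and JalZ and SovM and VelX and OxaL are active, so *bexH* is transcribed.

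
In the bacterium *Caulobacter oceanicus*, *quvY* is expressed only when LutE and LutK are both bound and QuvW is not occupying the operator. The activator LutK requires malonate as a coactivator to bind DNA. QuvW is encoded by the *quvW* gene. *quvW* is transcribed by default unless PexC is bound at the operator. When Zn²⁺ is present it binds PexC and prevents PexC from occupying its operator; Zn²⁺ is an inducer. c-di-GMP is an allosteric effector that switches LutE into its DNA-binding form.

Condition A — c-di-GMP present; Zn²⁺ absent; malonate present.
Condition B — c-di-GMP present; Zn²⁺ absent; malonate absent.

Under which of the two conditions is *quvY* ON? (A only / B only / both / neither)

Condition A:
c-di-GMP is present, so LutE is active.
Zn²⁺ is absent, so PexC is active.
With repressor PexC bound, *quvW* is not transcribed.
So QuvW is not produced.
Malonate is present, so LutK is active.
No repressor is bound and LutE and LutK are active, so *quvY* is transcribed.
→ *quvY* is ON in A.
Condition B:
c-di-GMP is present, so LutE is active.
Zn²⁺ is absent, so PexC is active.
With repressor PexC bound, *quvW* is not transcribed.
So QuvW is not produced.
Malonate is absent, so LutK is inactive.
Required activator LutK is absent, so *quvY* is not transcribed.
→ *quvY* is OFF in B.

A only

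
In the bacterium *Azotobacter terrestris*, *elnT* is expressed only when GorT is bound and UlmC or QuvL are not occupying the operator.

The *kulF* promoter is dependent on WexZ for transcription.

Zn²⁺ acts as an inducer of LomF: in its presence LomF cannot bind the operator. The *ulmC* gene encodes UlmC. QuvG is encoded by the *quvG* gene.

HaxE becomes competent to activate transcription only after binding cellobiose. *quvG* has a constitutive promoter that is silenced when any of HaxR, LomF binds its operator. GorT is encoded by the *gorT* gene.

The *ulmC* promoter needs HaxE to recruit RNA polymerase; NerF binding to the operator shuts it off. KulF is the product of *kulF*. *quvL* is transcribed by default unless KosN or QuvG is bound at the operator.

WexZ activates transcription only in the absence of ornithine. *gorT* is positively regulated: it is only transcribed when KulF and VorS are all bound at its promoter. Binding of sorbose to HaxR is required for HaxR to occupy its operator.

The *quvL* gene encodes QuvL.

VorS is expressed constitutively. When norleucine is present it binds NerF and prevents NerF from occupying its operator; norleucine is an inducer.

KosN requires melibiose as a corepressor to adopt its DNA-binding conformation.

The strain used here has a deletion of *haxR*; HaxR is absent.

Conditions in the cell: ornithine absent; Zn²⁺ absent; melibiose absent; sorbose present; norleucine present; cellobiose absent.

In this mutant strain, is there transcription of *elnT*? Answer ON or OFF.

OFF

Norleucine is present, so NerF is inactive.
Cellobiose is absent, so HaxE is inactive.
Required activator HaxE is absent, so *ulmC* is not transcribed.
So UlmC is not produced.
Ornithine is absent, so WexZ is active.
No repressor is bound and WexZ is active, so *kulF* is transcribed.
So KulF is produced and active.
VorS is produced constitutively and is active.
No repressor is bound and KulF and VorS are active, so *gorT* is transcribed.
So GorT is produced and active.
Melibiose is absent, so KosN is inactive.
HaxR is non-functional in this strain, so it has no effect.
Zn²⁺ is absent, so LomF is active.
With repressor LomF bound, *quvG* is not transcribed.
So QuvG is not produced.
With no repressor bound, *quvL* is transcribed.
So QuvL is produced and active.
With repressor QuvL bound, *elnT* is not transcribed.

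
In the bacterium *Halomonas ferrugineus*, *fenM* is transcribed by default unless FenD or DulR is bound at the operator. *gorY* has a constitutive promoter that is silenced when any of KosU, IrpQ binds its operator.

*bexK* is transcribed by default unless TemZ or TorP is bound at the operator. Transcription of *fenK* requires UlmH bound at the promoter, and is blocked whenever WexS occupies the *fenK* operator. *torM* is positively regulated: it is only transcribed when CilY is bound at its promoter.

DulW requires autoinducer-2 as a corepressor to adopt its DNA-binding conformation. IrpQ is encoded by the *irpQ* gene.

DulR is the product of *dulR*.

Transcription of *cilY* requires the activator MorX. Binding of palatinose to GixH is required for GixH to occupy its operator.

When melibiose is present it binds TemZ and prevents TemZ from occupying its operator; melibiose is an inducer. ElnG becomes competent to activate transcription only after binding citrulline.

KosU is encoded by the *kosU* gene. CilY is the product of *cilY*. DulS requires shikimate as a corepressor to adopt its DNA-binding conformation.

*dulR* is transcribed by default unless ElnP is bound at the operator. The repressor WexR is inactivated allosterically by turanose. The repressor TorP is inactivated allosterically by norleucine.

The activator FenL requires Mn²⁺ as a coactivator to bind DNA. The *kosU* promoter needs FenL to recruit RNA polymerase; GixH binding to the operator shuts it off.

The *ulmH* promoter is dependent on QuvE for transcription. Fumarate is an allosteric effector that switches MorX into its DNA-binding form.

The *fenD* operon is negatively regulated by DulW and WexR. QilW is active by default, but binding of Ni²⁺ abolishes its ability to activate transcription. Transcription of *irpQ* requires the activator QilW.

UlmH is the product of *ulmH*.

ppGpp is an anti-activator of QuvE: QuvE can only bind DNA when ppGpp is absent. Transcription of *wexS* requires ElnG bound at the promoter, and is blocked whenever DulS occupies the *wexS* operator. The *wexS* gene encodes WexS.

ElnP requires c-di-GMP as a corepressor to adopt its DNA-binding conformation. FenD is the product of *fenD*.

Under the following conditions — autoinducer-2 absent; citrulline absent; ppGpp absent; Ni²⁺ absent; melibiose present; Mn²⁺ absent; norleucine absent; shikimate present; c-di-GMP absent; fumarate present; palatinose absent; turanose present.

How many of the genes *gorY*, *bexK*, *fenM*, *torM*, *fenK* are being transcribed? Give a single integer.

Palatinose is absent, so GixH is inactive.
Mn²⁺ is absent, so FenL is inactive.
Required activator FenL is absent, so *kosU* is not transcribed.
So KosU is not produced.
Ni²⁺ is absent, so QilW is active.
No repressor is bound and QilW is active, so *irpQ* is transcribed.
So IrpQ is produced and active.
With repressor IrpQ bound, *gorY* is not transcribed.
→ *gorY* is OFF.
Melibiose is present, so TemZ is inactive.
Norleucine is absent, so TorP is active.
With repressor TorP bound, *bexK* is not transcribed.
→ *bexK* is OFF.
Autoinducer-2 is absent, so DulW is inactive.
Turanose is present, so WexR is inactive.
With no repressor bound, *fenD* is transcribed.
So FenD is produced and active.
c-di-GMP is absent, so ElnP is inactive.
With no repressor bound, *dulR* is transcribed.
So DulR is produced and active.
With repressor FenD bound, *fenM* is not transcribed.
→ *fenM* is OFF.
Fumarate is present, so MorX is active.
No repressor is bound and MorX is active, so *cilY* is transcribed.
So CilY is produced and active.
No repressor is bound and CilY is active, so *torM* is transcribed.
→ *torM* is ON.
Citrulline is absent, so ElnG is inactive.
Shikimate is present, so DulS is active.
With repressor DulS bound, *wexS* is not transcribed.
So WexS is not produced.
ppGpp is absent, so QuvE is active.
No repressor is bound and QuvE is active, so *ulmH* is transcribed.
So UlmH is produced and active.
No repressor is bound and UlmH is active, so *fenK* is transcribed.
→ *fenK* is ON.
2 of the 5 genes are transcribed.

2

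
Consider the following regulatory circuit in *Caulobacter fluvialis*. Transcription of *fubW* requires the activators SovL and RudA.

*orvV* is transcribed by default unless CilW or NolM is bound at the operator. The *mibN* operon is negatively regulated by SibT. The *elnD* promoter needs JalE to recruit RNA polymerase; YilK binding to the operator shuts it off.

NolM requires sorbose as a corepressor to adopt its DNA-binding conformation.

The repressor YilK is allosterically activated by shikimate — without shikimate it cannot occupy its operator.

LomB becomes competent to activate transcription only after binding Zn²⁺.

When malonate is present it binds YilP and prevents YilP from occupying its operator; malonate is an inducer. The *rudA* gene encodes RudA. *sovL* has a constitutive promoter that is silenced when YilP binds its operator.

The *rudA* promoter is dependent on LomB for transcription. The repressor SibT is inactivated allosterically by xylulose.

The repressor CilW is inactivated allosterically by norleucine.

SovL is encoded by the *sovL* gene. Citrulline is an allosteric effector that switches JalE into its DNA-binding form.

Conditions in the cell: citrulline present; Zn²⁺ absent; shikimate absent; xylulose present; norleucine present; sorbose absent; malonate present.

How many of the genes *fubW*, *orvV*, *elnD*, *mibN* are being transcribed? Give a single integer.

3

Malonate is present, so YilP is inactive.
With no repressor bound, *sovL* is transcribed.
So SovL is produced and active.
Zn²⁺ is absent, so LomB is inactive.
Required activator LomB is absent, so *rudA* is not transcribed.
So RudA is not produced.
Required activator RudA is absent, so *fubW* is not transcribed.
→ *fubW* is OFF.
Norleucine is present, so CilW is inactive.
Sorbose is absent, so NolM is inactive.
With no repressor bound, *orvV* is transcribed.
→ *orvV* is ON.
Citrulline is present, so JalE is active.
Shikimate is absent, so YilK is inactive.
No repressor is bound and JalE is active, so *elnD* is transcribed.
→ *elnD* is ON.
Xylulose is present, so SibT is inactive.
With no repressor bound, *mibN* is transcribed.
→ *mibN* is ON.
3 of the 4 genes are transcribed.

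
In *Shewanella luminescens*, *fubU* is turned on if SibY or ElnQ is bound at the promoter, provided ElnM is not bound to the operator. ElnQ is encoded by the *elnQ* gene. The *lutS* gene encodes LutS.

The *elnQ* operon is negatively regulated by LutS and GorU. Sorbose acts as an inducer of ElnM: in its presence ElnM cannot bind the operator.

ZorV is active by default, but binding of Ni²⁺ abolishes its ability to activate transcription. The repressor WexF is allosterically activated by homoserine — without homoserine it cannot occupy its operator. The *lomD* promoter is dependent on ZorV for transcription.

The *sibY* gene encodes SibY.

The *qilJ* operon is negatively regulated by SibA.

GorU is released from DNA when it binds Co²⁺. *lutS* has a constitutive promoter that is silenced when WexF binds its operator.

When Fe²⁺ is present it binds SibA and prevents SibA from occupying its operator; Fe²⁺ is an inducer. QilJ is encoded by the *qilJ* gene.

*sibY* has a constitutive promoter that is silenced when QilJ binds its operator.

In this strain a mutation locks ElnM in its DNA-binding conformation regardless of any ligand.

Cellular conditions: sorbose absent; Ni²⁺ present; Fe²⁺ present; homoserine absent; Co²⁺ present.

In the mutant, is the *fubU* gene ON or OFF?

OFF

Fe²⁺ is present, so SibA is inactive.
With no repressor bound, *qilJ* is transcribed.
So QilJ is produced and active.
With repressor QilJ bound, *sibY* is not transcribed.
So SibY is not produced.
ElnM is constitutively active in this strain.
Homoserine is absent, so WexF is inactive.
With no repressor bound, *lutS* is transcribed.
So LutS is produced and active.
Co²⁺ is present, so GorU is inactive.
With repressor LutS bound, *elnQ* is not transcribed.
So ElnQ is not produced.
With repressor ElnM bound, *fubU* is not transcribed.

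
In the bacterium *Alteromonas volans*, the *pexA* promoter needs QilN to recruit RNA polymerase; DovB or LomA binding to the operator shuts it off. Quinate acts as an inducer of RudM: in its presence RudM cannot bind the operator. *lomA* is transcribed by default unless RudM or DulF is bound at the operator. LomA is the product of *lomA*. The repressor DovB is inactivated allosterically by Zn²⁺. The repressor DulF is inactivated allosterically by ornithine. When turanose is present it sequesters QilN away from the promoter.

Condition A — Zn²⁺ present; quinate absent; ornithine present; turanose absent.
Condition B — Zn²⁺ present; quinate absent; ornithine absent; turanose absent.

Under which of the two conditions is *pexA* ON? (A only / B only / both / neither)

Condition A:
Zn²⁺ is present, so DovB is inactive.
Quinate is absent, so RudM is active.
Ornithine is present, so DulF is inactive.
With repressor RudM bound, *lomA* is not transcribed.
So LomA is not produced.
Turanose is absent, so QilN is active.
No repressor is bound and QilN is active, so *pexA* is transcribed.
→ *pexA* is ON in A.
Condition B:
Zn²⁺ is present, so DovB is inactive.
Quinate is absent, so RudM is active.
Ornithine is absent, so DulF is active.
With repressor RudM bound, *lomA* is not transcribed.
So LomA is not produced.
Turanose is absent, so QilN is active.
No repressor is bound and QilN is active, so *pexA* is transcribed.
→ *pexA* is ON in B.

both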